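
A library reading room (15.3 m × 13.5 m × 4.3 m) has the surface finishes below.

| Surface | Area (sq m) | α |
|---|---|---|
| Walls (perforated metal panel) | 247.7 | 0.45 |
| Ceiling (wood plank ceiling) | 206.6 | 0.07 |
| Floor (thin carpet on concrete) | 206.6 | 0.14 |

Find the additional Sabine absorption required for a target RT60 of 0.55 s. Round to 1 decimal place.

Equivalent absorption area: A₁ = 247.7×0.45 + 206.6×0.07 + 206.6×0.14 = 154.851 sq m.
Target A₂ = 0.161·888.165/0.55 = 259.990 sabins (V = 888.165 m³).
ΔA = A₂ − A₁ = 259.990 − 154.851 = 105.1 sabins.

105.1 sabins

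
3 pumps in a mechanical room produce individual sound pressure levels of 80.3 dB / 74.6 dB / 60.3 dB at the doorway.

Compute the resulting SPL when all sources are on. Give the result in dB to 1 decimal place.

81.4 dB

Σ 10^(Lᵢ/10) = 1.371e+08.
Combined level = 10 log₁₀(1.371e+08) = 81.4 dB.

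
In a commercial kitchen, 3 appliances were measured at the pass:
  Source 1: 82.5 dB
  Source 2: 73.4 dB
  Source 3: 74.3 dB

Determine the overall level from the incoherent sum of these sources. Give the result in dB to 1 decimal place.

Sum in the linear (power) domain: Σ 10^(Lᵢ/10) = 10^(82.5/10) + 10^(73.4/10) + 10^(74.3/10) = 2.266e+08.
Combined level = 10 log₁₀(2.266e+08) = 83.6 dB.

83.6 dB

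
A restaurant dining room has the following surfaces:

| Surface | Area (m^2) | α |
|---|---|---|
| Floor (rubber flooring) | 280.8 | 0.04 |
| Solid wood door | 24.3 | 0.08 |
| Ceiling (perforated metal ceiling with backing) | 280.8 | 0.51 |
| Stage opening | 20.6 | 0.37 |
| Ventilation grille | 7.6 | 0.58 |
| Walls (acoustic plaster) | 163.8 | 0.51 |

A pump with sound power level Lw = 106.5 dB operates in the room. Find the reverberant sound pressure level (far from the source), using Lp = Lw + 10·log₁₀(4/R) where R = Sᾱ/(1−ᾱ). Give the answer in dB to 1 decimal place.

A = 251.952 sabins; S = 777.9 m^2.
ᾱ = 0.3239, so room constant R = A/(1−ᾱ) = 372.655 m^2.
Lp = Lw + 10 log₁₀(4/R) = 106.5 -19.69 = 86.8 dB.

86.8 dB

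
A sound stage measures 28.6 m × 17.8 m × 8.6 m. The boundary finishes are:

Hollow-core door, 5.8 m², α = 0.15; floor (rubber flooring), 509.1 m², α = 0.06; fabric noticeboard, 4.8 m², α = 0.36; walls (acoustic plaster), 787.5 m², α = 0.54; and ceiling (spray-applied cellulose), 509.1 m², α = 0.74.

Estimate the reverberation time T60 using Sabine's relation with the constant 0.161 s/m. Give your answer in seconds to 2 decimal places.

0.84 s

Summing Sᵢαᵢ: 0.870 + 30.546 + 1.728 + 425.250 + 376.734 → A = 835.128 sabins.
V = 28.6·17.8·8.6 = 4378.088 m³.
Sabine: RT60 = 0.161 × 4378.088 / 835.128 = 0.84 s.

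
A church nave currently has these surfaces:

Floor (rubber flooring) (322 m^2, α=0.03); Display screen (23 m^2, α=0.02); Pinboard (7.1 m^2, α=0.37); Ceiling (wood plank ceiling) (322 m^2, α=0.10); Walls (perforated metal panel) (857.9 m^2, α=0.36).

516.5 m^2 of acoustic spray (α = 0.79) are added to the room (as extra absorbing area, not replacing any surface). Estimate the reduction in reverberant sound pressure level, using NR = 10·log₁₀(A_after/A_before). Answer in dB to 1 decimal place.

Total absorption A_before = 322·0.03 + 23·0.02 + 7.1·0.37 + 322·0.10 + 857.9·0.36
  = 9.660 + 0.460 + 2.627 + 32.200 + 308.844 = 353.791 m^2 sabins.
Treatment contributes 516.5·0.79 = 408.035 sabins.
A_after = 353.791 + 408.035 = 761.826 sabins.
NR = 10·log₁₀(761.826/353.791) = 3.3 dB.

3.3 dB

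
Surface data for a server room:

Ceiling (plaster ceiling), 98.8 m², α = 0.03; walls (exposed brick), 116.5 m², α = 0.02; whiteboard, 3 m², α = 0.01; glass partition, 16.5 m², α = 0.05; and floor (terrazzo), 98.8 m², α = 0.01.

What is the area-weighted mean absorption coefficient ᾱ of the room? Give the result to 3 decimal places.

0.021

Total surface area S = 333.6 m².
A = 98.8×0.03 + 116.5×0.02 + 3×0.01 + 16.5×0.05 + 98.8×0.01 = 7.137 sabins.
ᾱ = 7.137 / 333.6 = 0.021.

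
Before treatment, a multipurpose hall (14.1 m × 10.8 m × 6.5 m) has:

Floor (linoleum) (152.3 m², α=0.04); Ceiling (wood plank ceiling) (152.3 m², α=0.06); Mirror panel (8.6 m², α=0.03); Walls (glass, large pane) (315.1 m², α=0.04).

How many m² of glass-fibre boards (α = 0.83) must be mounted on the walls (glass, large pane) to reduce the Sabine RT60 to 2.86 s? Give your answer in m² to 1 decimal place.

35.0

A₁ = Σ Sᵢαᵢ = 152.3·0.04 + 152.3·0.06 + 8.6·0.03 + 315.1·0.04 = 28.092 sabins.
V = 989.82 m³. Target absorption A₂ = 0.161 × 989.82 / 2.86 = 55.721 sabins.
Absorption to add: 55.721 − 28.092 = 27.629 sabins.
Each m² of panel replacing the walls (glass, large pane) adds (0.83 − 0.04) = 0.79 sabins.
Area = ΔA/Δα = 27.629/0.79 = 35.0 m².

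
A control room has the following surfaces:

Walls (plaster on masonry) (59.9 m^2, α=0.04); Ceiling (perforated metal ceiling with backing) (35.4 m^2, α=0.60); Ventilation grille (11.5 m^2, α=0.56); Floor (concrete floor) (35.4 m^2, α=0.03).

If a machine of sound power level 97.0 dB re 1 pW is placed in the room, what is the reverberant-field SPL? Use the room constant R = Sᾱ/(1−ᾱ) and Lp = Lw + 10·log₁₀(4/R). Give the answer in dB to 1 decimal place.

A = 31.138 sabins; S = 142.2 m^2.
ᾱ = 0.2190, so room constant R = A/(1−ᾱ) = 39.869 m^2.
Lp = 97.0 + 10·log₁₀(4/39.869) = 97.0 + (-9.99) = 87.0 dB.

87.0 dB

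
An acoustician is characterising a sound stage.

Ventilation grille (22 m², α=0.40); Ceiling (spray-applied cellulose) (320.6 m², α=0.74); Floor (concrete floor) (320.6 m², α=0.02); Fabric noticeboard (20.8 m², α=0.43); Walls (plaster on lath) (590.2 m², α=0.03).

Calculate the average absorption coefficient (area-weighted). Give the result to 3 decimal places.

0.219

S = Σ Sᵢ = 22 + 320.6 + 320.6 + 20.8 + 590.2 = 1274.2 m².
A = 22*0.40 + 320.6*0.74 + 320.6*0.02 + 20.8*0.43 + 590.2*0.03 = 279.106 sabins.
ᾱ = 279.106 / 1274.2 = 0.219.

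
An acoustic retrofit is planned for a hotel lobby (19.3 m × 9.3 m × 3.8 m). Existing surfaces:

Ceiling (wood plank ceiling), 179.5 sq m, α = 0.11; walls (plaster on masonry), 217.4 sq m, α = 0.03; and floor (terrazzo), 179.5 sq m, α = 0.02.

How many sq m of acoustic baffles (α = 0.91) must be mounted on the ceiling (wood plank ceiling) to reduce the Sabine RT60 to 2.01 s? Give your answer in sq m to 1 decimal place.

Total absorption A₁ = 179.5*0.11 + 217.4*0.03 + 179.5*0.02
  = 19.745 + 6.522 + 3.590 = 29.857 sq m sabins.
V = 682.062 m³. Target absorption A₂ = 0.161 × 682.062 / 2.01 = 54.633 sabins.
Absorption to add: 54.633 − 29.857 = 24.776 sabins.
Net gain per sq m: Δα = 0.91 − 0.11 = 0.80.
Panel area = 24.776 / 0.80 = 31.0 sq m.

31.0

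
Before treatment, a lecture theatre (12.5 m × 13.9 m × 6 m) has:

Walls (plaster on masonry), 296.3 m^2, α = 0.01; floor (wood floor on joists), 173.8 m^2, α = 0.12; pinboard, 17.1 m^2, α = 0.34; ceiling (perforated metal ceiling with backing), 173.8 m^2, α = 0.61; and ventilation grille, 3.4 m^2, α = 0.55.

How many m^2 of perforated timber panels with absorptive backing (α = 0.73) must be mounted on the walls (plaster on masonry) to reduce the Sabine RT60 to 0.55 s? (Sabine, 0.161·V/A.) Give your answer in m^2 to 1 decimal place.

232.8

Total absorption A₁ = 296.3*0.01 + 173.8*0.12 + 17.1*0.34 + 173.8*0.61 + 3.4*0.55
  = 2.963 + 20.856 + 5.814 + 106.018 + 1.870 = 137.521 m^2 sabins.
V = 1042.5 m³. Target absorption A₂ = 0.161 × 1042.5 / 0.55 = 305.168 sabins.
ΔA needed = 305.168 − 137.521 = 167.647 sabins.
Net gain per m^2: Δα = 0.73 − 0.01 = 0.72.
Area = ΔA/Δα = 167.647/0.72 = 232.8 m^2.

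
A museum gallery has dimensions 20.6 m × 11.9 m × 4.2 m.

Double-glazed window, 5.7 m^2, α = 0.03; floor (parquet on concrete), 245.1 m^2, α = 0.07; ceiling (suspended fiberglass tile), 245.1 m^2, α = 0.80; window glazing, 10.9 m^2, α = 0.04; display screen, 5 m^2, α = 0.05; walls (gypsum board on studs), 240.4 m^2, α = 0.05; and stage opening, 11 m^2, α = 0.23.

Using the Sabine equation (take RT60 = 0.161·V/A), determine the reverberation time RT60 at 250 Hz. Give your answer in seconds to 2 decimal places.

Summing Sᵢαᵢ: 0.171 + 17.157 + 196.080 + 0.436 + 0.250 + 12.020 + 2.530 → A = 228.644 sabins.
V = 20.6·11.9·4.2 = 1029.588 m³.
RT60 = 0.161 · V / A = 0.161 × 1029.588 / 228.644 = 0.72 s.

0.72 s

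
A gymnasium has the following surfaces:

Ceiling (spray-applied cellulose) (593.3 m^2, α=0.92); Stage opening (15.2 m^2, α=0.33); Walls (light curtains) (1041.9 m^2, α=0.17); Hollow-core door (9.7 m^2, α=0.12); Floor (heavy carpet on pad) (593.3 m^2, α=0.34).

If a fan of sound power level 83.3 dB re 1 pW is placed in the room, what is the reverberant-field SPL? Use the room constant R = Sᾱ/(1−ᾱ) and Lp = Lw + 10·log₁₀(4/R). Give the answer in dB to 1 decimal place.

57.3 dB

Σ(Sᵢαᵢ) = 593.3×0.92 + 15.2×0.33 + 1041.9×0.17 + 9.7×0.12 + 593.3×0.34 = 930.861; total area S = 2253.4 m^2.
ᾱ = 0.4131, so room constant R = A/(1−ᾱ) = 1586.064 m^2.
Lp = Lw + 10 log₁₀(4/R) = 83.3 -25.98 = 57.3 dB.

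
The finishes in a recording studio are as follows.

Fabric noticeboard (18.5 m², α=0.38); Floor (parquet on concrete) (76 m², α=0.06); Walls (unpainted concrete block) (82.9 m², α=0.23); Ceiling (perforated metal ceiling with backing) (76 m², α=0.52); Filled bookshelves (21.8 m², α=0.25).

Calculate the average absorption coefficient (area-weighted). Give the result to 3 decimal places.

0.275

S = Σ Sᵢ = 18.5 + 76 + 82.9 + 76 + 21.8 = 275.2 m².
A = 18.5×0.38 + 76×0.06 + 82.9×0.23 + 76×0.52 + 21.8×0.25 = 75.627 sabins.
ᾱ = A/S = 0.275.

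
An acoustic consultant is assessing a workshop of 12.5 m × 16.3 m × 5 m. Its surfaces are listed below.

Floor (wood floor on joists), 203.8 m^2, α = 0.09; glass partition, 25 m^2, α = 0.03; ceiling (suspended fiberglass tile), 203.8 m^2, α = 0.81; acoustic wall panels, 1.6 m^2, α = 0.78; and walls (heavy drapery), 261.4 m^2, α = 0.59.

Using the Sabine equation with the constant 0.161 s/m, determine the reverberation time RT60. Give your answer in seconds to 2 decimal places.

0.48 s

Summing Sᵢαᵢ: 18.342 + 0.750 + 165.078 + 1.248 + 154.226 → A = 339.644 sabins.
Volume V = 12.5 × 16.3 × 5 = 1018.75 m³.
RT60 = 0.161 · V / A = 0.161 × 1018.75 / 339.644 = 0.48 s.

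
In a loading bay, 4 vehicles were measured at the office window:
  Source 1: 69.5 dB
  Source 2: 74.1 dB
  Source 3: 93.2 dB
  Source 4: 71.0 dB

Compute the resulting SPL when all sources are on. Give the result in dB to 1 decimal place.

Σ 10^(Lᵢ/10) = 2.137e+09.
L_total = 10·log₁₀(2.137e+09) = 93.3 dB.

93.3 dB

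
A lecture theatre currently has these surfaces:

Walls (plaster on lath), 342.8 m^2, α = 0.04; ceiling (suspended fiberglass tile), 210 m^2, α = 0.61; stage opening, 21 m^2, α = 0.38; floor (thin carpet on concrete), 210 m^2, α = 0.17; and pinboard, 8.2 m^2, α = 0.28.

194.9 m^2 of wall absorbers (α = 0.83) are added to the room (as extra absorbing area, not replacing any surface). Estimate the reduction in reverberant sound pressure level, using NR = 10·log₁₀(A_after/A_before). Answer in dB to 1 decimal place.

2.7 dB

Summing Sᵢαᵢ: 13.712 + 128.100 + 7.980 + 35.700 + 2.296 → A_before = 187.788 sabins.
Treatment contributes 194.9·0.83 = 161.767 sabins.
A_after = 187.788 + 161.767 = 349.555 sabins.
Reduction = 10 log₁₀(A_after/A_before) = 10 log₁₀(1.8614) = 2.7 dB.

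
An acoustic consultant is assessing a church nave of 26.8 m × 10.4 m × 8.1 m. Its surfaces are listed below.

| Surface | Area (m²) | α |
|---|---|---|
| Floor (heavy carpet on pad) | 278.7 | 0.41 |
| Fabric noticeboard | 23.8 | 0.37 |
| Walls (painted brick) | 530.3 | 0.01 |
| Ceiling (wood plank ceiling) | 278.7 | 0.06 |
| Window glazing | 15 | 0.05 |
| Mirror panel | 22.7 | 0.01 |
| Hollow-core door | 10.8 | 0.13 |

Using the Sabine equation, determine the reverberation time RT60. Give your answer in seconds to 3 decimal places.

2.465 sec

A = Σ Sᵢαᵢ = 278.7·0.41 + 23.8·0.37 + 530.3·0.01 + 278.7·0.06 + 15·0.05 + 22.7·0.01 + 10.8·0.13 = 147.479 sabins.
Volume V = 26.8 × 10.4 × 8.1 = 2257.632 m³.
RT60 = 0.161 · V / A = 0.161 × 2257.632 / 147.479 = 2.465 s.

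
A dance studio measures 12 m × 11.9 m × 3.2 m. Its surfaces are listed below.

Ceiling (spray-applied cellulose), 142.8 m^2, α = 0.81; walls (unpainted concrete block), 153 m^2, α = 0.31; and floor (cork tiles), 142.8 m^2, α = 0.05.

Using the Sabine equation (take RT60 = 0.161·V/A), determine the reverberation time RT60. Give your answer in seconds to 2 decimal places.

0.43 s

A = Σ Sᵢαᵢ = 142.8×0.81 + 153×0.31 + 142.8×0.05 = 170.238 sabins.
Volume V = 12 × 11.9 × 3.2 = 456.96 m³.
RT60 = 0.161 · V / A = 0.161 × 456.96 / 170.238 = 0.43 s.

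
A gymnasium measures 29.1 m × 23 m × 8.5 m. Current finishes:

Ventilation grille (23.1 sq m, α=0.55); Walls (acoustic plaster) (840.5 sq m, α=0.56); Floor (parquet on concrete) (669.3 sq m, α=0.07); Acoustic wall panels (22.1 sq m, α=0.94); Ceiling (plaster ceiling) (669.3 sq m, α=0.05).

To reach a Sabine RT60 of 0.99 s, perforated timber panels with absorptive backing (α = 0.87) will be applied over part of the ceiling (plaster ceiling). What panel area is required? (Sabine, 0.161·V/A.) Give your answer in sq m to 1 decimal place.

Summing Sᵢαᵢ: 12.705 + 470.680 + 46.851 + 20.774 + 33.465 → A₁ = 584.475 sabins.
V = 5689.05 m³. Target absorption A₂ = 0.161 × 5689.05 / 0.99 = 925.189 sabins.
ΔA needed = 925.189 − 584.475 = 340.714 sabins.
Net gain per sq m: Δα = 0.87 − 0.05 = 0.82.
Panel area = 340.714 / 0.82 = 415.5 sq m.

415.5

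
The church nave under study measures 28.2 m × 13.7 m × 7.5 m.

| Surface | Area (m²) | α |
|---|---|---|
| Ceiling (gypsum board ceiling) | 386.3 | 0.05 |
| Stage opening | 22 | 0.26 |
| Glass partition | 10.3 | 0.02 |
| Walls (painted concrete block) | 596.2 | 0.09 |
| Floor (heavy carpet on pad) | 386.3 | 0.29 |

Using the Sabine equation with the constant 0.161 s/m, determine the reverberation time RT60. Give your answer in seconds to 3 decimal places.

Equivalent absorption area: A = 386.3·0.05 + 22·0.26 + 10.3·0.02 + 596.2·0.09 + 386.3·0.29 = 190.926 m².
Room volume: 2897.55 m³.
RT60 = 0.161 · V / A = 0.161 × 2897.55 / 190.926 = 2.443 s.

2.443 s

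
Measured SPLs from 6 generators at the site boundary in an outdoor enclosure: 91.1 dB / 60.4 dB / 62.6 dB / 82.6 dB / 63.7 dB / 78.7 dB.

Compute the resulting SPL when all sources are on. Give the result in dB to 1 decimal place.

91.9 dB

Σ 10^(Lᵢ/10) = 1.55e+09.
L_total = 10·log₁₀(1.55e+09) = 91.9 dB.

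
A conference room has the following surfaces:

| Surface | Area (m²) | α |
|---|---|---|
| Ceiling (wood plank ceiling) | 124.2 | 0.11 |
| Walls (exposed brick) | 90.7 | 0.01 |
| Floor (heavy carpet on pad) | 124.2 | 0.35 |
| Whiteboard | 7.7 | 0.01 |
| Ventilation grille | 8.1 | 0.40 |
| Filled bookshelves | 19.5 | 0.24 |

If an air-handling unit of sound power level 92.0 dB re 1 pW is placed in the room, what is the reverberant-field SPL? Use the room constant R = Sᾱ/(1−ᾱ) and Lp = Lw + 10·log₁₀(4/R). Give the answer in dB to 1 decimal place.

A = 66.036 sabins; S = 374.4 m².
ᾱ = 0.1764, so room constant R = A/(1−ᾱ) = 80.180 m².
Lp = 92.0 + 10·log₁₀(4/80.180) = 92.0 + (-13.02) = 79.0 dB.

79.0 dB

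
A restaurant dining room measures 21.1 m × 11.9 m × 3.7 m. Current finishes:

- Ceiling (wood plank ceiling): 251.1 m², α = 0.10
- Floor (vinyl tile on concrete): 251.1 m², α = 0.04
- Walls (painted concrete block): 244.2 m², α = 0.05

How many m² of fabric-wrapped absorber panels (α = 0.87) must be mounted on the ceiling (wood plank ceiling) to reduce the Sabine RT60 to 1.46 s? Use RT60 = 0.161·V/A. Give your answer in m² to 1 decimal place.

71.5

A₁ = Σ Sᵢαᵢ = 251.1*0.10 + 251.1*0.04 + 244.2*0.05 = 47.364 sabins.
Required A₂ = 0.161·929.033/1.46 = 102.448 sabins.
ΔA needed = 102.448 − 47.364 = 55.084 sabins.
Each m² of panel replacing the ceiling (wood plank ceiling) adds (0.87 − 0.10) = 0.77 sabins.
Area = ΔA/Δα = 55.084/0.77 = 71.5 m².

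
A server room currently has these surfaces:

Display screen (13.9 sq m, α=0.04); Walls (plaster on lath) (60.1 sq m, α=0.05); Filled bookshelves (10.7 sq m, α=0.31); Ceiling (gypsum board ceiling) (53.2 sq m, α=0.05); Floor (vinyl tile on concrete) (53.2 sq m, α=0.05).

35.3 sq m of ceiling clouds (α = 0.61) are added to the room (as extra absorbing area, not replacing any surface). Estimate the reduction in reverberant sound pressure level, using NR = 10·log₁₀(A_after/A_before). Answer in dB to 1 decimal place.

Total absorption A_before = 13.9·0.04 + 60.1·0.05 + 10.7·0.31 + 53.2·0.05 + 53.2·0.05
  = 0.556 + 3.005 + 3.317 + 2.660 + 2.660 = 12.198 sq m sabins.
Treatment contributes 35.3·0.61 = 21.533 sabins.
A_after = 12.198 + 21.533 = 33.731 sabins.
Reduction = 10 log₁₀(A_after/A_before) = 10 log₁₀(2.7653) = 4.4 dB.

4.4 dB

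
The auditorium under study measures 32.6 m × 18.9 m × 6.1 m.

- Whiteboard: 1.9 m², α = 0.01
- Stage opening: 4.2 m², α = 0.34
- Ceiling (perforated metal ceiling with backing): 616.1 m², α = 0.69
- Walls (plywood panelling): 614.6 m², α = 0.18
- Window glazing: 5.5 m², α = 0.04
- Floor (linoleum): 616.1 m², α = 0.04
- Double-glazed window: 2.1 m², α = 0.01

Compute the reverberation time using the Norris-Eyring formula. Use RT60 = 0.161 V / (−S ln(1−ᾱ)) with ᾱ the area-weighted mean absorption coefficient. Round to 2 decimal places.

Total surface area S = 1.9 + 4.2 + 616.1 + 614.6 + 5.5 + 616.1 + 2.1 = 1860.5 m².
Absorption A = 1.9×0.01 + 4.2×0.34 + 616.1×0.69 + 614.6×0.18 + 5.5×0.04 + 616.1×0.04 + 2.1×0.01 = 562.069 sabins.
ᾱ = 562.069 / 1860.5 = 0.3021.
Eyring denominator: −S ln(1−ᾱ) = 669.184.
V = 32.6 × 18.9 × 6.1 = 3758.454 m³.
RT60 = 0.161 × 3758.454 / 669.184 = 0.90 s.

0.90 seconds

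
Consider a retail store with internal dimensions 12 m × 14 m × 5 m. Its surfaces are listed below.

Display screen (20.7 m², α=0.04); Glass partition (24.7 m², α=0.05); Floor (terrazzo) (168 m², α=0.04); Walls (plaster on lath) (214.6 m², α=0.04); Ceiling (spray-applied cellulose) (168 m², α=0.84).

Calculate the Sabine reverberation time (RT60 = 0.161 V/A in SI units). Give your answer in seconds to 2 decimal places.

A = Σ Sᵢαᵢ = 20.7·0.04 + 24.7·0.05 + 168·0.04 + 214.6·0.04 + 168·0.84 = 158.487 sabins.
Volume V = 12 × 14 × 5 = 840 m³.
RT60 = 0.161 · V / A = 0.161 × 840 / 158.487 = 0.85 s.

0.85 s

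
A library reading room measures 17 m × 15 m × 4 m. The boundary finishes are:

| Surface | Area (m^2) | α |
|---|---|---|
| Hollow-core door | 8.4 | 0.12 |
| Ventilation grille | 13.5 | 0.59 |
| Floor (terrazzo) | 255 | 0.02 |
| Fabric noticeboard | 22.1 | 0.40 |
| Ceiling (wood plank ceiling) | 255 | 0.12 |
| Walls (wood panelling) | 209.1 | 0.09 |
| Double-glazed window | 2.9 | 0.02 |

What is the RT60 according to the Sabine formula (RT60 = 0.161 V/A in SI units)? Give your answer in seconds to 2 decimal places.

Equivalent absorption area: A = 8.4*0.12 + 13.5*0.59 + 255*0.02 + 22.1*0.40 + 255*0.12 + 209.1*0.09 + 2.9*0.02 = 72.390 m^2.
Volume V = 17 × 15 × 4 = 1020 m³.
T = 0.161 V/A = 0.161·1020/72.390 = 2.27 s.

2.27 s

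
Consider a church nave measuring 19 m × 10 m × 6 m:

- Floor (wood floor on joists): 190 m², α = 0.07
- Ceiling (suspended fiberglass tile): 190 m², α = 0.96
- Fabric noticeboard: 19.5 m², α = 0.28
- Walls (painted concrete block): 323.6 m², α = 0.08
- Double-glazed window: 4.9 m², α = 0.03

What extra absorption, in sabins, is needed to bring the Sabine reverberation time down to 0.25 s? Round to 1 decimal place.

Summing Sᵢαᵢ: 13.300 + 182.400 + 5.460 + 25.888 + 0.147 → A₁ = 227.195 sabins.
For T = 0.25 s, need A₂ = 0.161·V/T = 0.161·1140/0.25 = 734.160 sabins.
ΔA = A₂ − A₁ = 734.160 − 227.195 = 507.0 sabins.

507.0 sabins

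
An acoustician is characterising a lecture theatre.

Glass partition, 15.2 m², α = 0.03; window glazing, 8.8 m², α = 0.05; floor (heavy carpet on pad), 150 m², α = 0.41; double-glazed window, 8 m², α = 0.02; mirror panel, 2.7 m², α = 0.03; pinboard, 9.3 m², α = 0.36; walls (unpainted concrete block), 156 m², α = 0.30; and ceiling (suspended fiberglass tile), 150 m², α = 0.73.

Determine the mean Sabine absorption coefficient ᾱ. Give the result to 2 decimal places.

Total surface area S = 500.0 m².
A = 15.2*0.03 + 8.8*0.05 + 150*0.41 + 8*0.02 + 2.7*0.03 + 9.3*0.36 + 156*0.30 + 150*0.73 = 222.285 sabins.
ᾱ = 222.285 / 500.0 = 0.44.

0.44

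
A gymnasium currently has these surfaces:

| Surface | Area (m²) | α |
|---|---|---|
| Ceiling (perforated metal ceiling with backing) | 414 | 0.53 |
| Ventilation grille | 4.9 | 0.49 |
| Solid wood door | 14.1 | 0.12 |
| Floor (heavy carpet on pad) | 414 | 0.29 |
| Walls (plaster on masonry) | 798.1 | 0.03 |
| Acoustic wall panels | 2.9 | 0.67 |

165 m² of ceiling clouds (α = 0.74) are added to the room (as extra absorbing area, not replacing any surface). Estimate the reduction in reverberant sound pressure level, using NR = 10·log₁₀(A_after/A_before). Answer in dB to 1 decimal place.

A_before = Σ Sᵢαᵢ = 414*0.53 + 4.9*0.49 + 14.1*0.12 + 414*0.29 + 798.1*0.03 + 2.9*0.67 = 369.459 sabins.
Treatment contributes 165·0.74 = 122.100 sabins.
New total A_after = 491.559 sabins.
NR = 10·log₁₀(491.559/369.459) = 1.2 dB.

1.2 dB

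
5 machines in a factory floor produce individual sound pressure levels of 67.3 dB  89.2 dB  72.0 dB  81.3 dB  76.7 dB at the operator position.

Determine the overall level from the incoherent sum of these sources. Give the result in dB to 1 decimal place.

90.1 dB

Sum in the linear (power) domain: Σ 10^(Lᵢ/10) = 10^(67.3/10) + 10^(89.2/10) + 10^(72.0/10) + 10^(81.3/10) + 10^(76.7/10) = 1.035e+09.
L_total = 10·log₁₀(1.035e+09) = 90.1 dB.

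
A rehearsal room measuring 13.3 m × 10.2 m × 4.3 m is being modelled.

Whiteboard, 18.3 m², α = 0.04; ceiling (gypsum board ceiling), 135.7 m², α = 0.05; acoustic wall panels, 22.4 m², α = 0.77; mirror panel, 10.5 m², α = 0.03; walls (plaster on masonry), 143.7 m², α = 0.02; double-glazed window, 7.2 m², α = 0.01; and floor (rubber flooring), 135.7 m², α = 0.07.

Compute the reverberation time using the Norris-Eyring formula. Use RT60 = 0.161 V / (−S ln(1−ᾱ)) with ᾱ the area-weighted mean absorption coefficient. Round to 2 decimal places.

S = Σ Sᵢ = 473.5 m².
Σ(Sᵢαᵢ) = 18.3×0.04 + 135.7×0.05 + 22.4×0.77 + 10.5×0.03 + 143.7×0.02 + 7.2×0.01 + 135.7×0.07 = 37.525.
Mean coefficient ᾱ = A/S = 0.0793.
−S·ln(1−ᾱ) = −473.5 × ln(1 − 0.0793) = 39.121.
V = 13.3 × 10.2 × 4.3 = 583.338 m³.
T = 0.161·V/[−S·ln(1−ᾱ)] = 0.161·583.338/39.121 = 2.40 s.

2.40 s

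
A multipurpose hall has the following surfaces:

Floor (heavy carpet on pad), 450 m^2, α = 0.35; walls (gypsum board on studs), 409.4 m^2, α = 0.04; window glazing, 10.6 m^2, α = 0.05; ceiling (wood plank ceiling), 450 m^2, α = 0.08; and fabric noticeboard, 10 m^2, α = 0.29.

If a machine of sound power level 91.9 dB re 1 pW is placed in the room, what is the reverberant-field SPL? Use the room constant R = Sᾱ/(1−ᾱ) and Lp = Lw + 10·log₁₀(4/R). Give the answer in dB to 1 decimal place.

A = 213.306 sabins; S = 1330.0 m^2.
ᾱ = 0.1604, so room constant R = A/(1−ᾱ) = 254.057 m^2.
Lp = 91.9 + 10·log₁₀(4/254.057) = 91.9 + (-18.03) = 73.9 dB.

73.9 dB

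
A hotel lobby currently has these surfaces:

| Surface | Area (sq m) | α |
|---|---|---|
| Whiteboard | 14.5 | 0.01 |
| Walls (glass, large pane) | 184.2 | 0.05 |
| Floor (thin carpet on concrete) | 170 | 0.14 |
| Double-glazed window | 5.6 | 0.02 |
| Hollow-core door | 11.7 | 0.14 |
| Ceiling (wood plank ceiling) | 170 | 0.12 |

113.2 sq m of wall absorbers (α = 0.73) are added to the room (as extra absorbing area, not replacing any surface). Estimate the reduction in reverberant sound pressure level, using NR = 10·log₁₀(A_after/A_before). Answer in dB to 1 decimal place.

Summing Sᵢαᵢ: 0.145 + 9.210 + 23.800 + 0.112 + 1.638 + 20.400 → A_before = 55.305 sabins.
Treatment contributes 113.2·0.73 = 82.636 sabins.
New total A_after = 137.941 sabins.
Reduction = 10 log₁₀(A_after/A_before) = 10 log₁₀(2.4942) = 4.0 dB.

4.0 dB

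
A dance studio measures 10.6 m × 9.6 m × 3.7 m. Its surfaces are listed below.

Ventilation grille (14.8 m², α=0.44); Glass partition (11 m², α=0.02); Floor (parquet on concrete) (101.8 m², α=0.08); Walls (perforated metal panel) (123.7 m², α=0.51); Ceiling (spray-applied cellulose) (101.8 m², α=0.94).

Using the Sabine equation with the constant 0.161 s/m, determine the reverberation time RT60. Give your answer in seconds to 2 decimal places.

Summing Sᵢαᵢ: 6.512 + 0.220 + 8.144 + 63.087 + 95.692 → A = 173.655 sabins.
V = 10.6·9.6·3.7 = 376.512 m³.
Sabine: RT60 = 0.161 × 376.512 / 173.655 = 0.35 s.

0.35 seconds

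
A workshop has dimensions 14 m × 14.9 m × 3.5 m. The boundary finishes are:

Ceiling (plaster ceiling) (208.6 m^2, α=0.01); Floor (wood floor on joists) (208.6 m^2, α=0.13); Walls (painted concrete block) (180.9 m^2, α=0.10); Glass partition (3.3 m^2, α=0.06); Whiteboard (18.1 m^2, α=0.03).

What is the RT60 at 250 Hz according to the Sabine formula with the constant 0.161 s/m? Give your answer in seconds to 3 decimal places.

2.447 s

Equivalent absorption area: A = 208.6*0.01 + 208.6*0.13 + 180.9*0.10 + 3.3*0.06 + 18.1*0.03 = 48.035 m^2.
V = 14·14.9·3.5 = 730.1 m³.
Sabine: RT60 = 0.161 × 730.1 / 48.035 = 2.447 s.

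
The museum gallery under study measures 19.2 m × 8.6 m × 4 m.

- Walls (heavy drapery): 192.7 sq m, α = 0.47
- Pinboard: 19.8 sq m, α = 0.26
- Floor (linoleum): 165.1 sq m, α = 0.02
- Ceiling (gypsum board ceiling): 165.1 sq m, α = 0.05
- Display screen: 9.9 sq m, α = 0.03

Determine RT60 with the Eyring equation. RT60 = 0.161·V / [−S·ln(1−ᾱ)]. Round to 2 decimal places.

0.89 seconds

S = Σ Sᵢ = 552.6 sq m.
Σ(Sᵢαᵢ) = 192.7·0.47 + 19.8·0.26 + 165.1·0.02 + 165.1·0.05 + 9.9·0.03 = 107.571.
Mean coefficient ᾱ = A/S = 0.1947.
Eyring denominator: −S ln(1−ᾱ) = 119.660.
V = 19.2 × 8.6 × 4 = 660.48 m³.
RT60 = 0.161 × 660.48 / 119.660 = 0.89 s.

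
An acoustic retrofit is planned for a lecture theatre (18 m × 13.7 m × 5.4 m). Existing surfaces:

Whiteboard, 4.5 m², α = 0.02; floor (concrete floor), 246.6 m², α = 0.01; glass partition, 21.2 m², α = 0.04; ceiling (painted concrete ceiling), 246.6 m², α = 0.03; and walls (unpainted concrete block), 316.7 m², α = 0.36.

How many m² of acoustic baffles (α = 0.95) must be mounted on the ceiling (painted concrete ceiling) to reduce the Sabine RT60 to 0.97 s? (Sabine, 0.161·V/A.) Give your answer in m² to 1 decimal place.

104.6

A₁ = Σ Sᵢαᵢ = 4.5·0.02 + 246.6·0.01 + 21.2·0.04 + 246.6·0.03 + 316.7·0.36 = 124.814 sabins.
V = 1331.64 m³. Target absorption A₂ = 0.161 × 1331.64 / 0.97 = 221.025 sabins.
Absorption to add: 221.025 − 124.814 = 96.211 sabins.
Net gain per m²: Δα = 0.95 − 0.03 = 0.92.
Panel area = 96.211 / 0.92 = 104.6 m².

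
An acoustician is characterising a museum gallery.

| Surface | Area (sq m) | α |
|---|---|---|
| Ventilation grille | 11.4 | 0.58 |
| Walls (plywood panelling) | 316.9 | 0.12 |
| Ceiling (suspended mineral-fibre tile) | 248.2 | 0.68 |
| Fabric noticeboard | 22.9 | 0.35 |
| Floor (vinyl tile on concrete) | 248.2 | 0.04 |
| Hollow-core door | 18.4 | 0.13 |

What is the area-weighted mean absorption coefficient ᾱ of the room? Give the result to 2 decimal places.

Total surface area S = 866.0 sq m.
A = 11.4·0.58 + 316.9·0.12 + 248.2·0.68 + 22.9·0.35 + 248.2·0.04 + 18.4·0.13 = 233.751 sabins.
ᾱ = 233.751 / 866.0 = 0.27.

0.27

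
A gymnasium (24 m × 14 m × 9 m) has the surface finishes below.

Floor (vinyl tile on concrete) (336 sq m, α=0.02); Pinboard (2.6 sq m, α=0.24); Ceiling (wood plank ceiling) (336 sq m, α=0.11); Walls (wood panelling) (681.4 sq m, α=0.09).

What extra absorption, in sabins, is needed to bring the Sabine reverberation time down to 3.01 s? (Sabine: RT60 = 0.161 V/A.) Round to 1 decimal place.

A₁ = Σ Sᵢαᵢ = 336×0.02 + 2.6×0.24 + 336×0.11 + 681.4×0.09 = 105.630 sabins.
Target A₂ = 0.161·3024/3.01 = 161.749 sabins (V = 3024 m³).
Additional absorption ΔA = 161.749 − 105.630 = 56.1 sabins.

56.1 sabins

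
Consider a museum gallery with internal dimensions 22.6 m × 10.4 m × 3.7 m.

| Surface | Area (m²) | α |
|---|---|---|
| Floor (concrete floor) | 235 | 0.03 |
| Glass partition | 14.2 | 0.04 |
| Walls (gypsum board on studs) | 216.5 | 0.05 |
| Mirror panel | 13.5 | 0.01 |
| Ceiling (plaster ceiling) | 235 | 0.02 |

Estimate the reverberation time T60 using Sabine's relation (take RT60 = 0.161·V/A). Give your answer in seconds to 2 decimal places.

Equivalent absorption area: A = 235×0.03 + 14.2×0.04 + 216.5×0.05 + 13.5×0.01 + 235×0.02 = 23.278 m².
Volume V = 22.6 × 10.4 × 3.7 = 869.648 m³.
Sabine: RT60 = 0.161 × 869.648 / 23.278 = 6.01 s.

6.01 s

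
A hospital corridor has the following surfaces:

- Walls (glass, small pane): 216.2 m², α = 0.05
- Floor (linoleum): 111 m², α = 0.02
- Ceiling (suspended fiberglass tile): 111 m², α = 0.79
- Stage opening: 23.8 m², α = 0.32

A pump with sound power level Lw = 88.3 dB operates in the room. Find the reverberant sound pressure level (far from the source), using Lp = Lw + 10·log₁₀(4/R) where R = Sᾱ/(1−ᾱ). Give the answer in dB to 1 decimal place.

72.8 dB

A = 108.336 sabins; S = 462.0 m².
ᾱ = 108.336/462.0 = 0.2345; R = Sᾱ/(1−ᾱ) = 108.336/(1−0.2345) = 141.523 m².
Lp = 88.3 + 10·log₁₀(4/141.523) = 88.3 + (-15.49) = 72.8 dB.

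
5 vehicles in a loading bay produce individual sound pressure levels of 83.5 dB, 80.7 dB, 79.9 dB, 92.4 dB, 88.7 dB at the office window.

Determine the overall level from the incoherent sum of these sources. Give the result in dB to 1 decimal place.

94.7 dB

Σ 10^(Lᵢ/10) = 2.918e+09.
L_total = 10·log₁₀(2.918e+09) = 94.7 dB.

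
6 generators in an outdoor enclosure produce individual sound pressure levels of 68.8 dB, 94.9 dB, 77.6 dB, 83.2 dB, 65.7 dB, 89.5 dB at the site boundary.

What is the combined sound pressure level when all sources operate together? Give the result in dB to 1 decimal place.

96.3 dB

Converting to relative power and adding: 10^(68.8/10) + 10^(94.9/10) + 10^(77.6/10) + 10^(83.2/10) + 10^(65.7/10) + 10^(89.5/10) = 4.259e+09.
Combined level = 10 log₁₀(4.259e+09) = 96.3 dB.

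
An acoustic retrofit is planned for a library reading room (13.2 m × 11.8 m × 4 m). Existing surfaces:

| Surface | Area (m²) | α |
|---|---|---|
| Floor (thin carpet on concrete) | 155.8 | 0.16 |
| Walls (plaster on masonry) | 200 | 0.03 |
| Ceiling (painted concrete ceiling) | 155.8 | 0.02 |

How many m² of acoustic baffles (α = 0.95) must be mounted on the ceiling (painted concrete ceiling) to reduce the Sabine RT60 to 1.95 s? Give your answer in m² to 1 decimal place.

Equivalent absorption area: A₁ = 155.8×0.16 + 200×0.03 + 155.8×0.02 = 34.044 m².
Required A₂ = 0.161·623.04/1.95 = 51.441 sabins.
ΔA needed = 51.441 − 34.044 = 17.397 sabins.
Net gain per m²: Δα = 0.95 − 0.02 = 0.93.
Panel area = 17.397 / 0.93 = 18.7 m².

18.7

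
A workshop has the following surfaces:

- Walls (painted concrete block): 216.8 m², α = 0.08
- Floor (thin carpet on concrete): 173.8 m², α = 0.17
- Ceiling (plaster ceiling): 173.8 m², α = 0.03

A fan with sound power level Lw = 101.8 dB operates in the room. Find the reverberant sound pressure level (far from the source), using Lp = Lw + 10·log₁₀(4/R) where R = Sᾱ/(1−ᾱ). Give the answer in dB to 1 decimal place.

90.2 dB

Σ(Sᵢαᵢ) = 216.8·0.08 + 173.8·0.17 + 173.8·0.03 = 52.104; total area S = 564.4 m².
ᾱ = 0.0923, so room constant R = A/(1−ᾱ) = 57.402 m².
Lp = 101.8 + 10·log₁₀(4/57.402) = 101.8 + (-11.57) = 90.2 dB.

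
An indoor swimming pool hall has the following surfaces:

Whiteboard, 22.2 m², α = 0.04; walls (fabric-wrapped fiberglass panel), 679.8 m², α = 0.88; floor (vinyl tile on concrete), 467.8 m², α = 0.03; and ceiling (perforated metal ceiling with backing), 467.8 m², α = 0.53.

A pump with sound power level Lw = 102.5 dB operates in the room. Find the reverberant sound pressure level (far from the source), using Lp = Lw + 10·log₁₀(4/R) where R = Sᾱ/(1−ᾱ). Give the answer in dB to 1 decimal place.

A = 861.080 sabins; S = 1637.6 m².
ᾱ = 0.5258, so room constant R = A/(1−ᾱ) = 1815.858 m².
Lp = 102.5 + 10·log₁₀(4/1815.858) = 102.5 + (-26.57) = 75.9 dB.

75.9 dB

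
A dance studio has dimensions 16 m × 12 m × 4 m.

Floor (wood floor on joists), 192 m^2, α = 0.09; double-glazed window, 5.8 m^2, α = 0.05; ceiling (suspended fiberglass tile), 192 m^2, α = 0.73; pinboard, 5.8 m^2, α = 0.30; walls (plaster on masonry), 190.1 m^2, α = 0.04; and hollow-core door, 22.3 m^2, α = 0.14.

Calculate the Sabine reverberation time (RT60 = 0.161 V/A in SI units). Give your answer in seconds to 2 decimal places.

0.73 seconds

Summing Sᵢαᵢ: 17.280 + 0.290 + 140.160 + 1.740 + 7.604 + 3.122 → A = 170.196 sabins.
Volume V = 16 × 12 × 4 = 768 m³.
RT60 = 0.161 · V / A = 0.161 × 768 / 170.196 = 0.73 s.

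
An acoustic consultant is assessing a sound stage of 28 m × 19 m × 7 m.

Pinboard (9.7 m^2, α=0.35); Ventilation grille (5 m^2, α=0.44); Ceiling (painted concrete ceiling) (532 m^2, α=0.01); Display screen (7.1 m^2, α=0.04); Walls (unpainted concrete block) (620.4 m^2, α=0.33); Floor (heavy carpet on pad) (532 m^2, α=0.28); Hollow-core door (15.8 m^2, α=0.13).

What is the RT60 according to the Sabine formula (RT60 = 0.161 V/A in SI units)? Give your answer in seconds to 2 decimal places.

1.63 s

Summing Sᵢαᵢ: 3.395 + 2.200 + 5.320 + 0.284 + 204.732 + 148.960 + 2.054 → A = 366.945 sabins.
Volume V = 28 × 19 × 7 = 3724 m³.
Sabine: RT60 = 0.161 × 3724 / 366.945 = 1.63 s.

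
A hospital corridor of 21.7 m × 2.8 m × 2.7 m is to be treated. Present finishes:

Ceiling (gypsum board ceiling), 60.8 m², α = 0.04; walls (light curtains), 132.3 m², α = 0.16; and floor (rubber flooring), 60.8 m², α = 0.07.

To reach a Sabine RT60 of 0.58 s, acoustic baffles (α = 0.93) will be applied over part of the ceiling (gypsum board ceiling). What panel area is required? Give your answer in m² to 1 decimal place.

Equivalent absorption area: A₁ = 60.8·0.04 + 132.3·0.16 + 60.8·0.07 = 27.856 m².
Required A₂ = 0.161·164.052/0.58 = 45.539 sabins.
Absorption to add: 45.539 − 27.856 = 17.683 sabins.
Net gain per m²: Δα = 0.93 − 0.04 = 0.89.
Area = ΔA/Δα = 17.683/0.89 = 19.9 m².

19.9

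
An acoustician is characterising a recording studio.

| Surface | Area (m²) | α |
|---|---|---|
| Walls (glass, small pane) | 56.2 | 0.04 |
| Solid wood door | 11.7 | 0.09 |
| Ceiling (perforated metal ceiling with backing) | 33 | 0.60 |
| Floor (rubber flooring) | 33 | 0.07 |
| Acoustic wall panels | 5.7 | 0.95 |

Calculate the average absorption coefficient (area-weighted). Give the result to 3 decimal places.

S = Σ Sᵢ = 56.2 + 11.7 + 33 + 33 + 5.7 = 139.6 m².
A = 56.2×0.04 + 11.7×0.09 + 33×0.60 + 33×0.07 + 5.7×0.95 = 30.826 sabins.
ᾱ = 30.826 / 139.6 = 0.221.

0.221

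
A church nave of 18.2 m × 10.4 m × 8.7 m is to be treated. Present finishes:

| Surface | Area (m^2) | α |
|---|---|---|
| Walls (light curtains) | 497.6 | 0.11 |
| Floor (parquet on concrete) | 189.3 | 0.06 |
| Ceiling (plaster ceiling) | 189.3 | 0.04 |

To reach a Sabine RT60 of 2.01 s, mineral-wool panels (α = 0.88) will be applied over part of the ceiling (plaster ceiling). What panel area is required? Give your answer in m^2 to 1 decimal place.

69.3

A₁ = Σ Sᵢαᵢ = 497.6·0.11 + 189.3·0.06 + 189.3·0.04 = 73.666 sabins.
Required A₂ = 0.161·1646.736/2.01 = 131.903 sabins.
Absorption to add: 131.903 − 73.666 = 58.237 sabins.
Each m^2 of panel replacing the ceiling (plaster ceiling) adds (0.88 − 0.04) = 0.84 sabins.
Panel area = 58.237 / 0.84 = 69.3 m^2.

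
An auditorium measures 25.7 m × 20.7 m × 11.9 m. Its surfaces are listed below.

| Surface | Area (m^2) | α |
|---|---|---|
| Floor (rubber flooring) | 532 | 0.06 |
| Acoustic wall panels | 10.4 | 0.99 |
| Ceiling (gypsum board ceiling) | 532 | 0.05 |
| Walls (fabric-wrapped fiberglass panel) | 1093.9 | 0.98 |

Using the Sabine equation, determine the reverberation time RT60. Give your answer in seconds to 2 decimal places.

A = Σ Sᵢαᵢ = 532×0.06 + 10.4×0.99 + 532×0.05 + 1093.9×0.98 = 1140.838 sabins.
V = 25.7·20.7·11.9 = 6330.681 m³.
T = 0.161 V/A = 0.161·6330.681/1140.838 = 0.89 s.

0.89 s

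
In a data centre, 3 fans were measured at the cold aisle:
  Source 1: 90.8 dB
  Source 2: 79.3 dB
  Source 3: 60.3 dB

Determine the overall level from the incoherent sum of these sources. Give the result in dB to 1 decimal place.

Σ 10^(Lᵢ/10) = 1.288e+09.
L_total = 10·log₁₀(1.288e+09) = 91.1 dB.

91.1 dB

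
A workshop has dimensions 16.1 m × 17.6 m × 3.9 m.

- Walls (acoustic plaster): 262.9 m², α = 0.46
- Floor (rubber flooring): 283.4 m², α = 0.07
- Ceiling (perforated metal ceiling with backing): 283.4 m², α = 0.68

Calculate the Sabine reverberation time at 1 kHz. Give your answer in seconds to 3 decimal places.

0.534 seconds

Summing Sᵢαᵢ: 120.934 + 19.838 + 192.712 → A = 333.484 sabins.
Room volume: 1105.104 m³.
T = 0.161 V/A = 0.161·1105.104/333.484 = 0.534 s.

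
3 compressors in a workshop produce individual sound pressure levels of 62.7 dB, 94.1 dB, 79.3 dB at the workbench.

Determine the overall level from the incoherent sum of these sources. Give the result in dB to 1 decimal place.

94.2 dB

Converting to relative power and adding: 10^(62.7/10) + 10^(94.1/10) + 10^(79.3/10) = 2.657e+09.
Back to dB: 10·log₁₀ Σ = 94.2 dB.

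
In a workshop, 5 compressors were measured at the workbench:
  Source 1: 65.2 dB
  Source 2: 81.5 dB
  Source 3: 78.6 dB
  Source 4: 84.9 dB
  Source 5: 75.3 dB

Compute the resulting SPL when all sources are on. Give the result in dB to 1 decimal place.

Sum in the linear (power) domain: Σ 10^(Lᵢ/10) = 10^(65.2/10) + 10^(81.5/10) + 10^(78.6/10) + 10^(84.9/10) + 10^(75.3/10) = 5.599e+08.
L_total = 10·log₁₀(5.599e+08) = 87.5 dB.

87.5 dB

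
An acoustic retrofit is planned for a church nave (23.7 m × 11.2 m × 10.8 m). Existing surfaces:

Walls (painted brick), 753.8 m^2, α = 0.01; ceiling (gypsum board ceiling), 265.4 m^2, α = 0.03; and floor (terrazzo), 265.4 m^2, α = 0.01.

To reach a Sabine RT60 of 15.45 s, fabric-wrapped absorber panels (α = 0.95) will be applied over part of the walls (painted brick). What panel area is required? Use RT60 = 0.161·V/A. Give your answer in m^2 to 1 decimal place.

12.5

Summing Sᵢαᵢ: 7.538 + 7.962 + 2.654 → A₁ = 18.154 sabins.
Required A₂ = 0.161·2866.752/15.45 = 29.874 sabins.
ΔA needed = 29.874 − 18.154 = 11.720 sabins.
Net gain per m^2: Δα = 0.95 − 0.01 = 0.94.
Panel area = 11.720 / 0.94 = 12.5 m^2.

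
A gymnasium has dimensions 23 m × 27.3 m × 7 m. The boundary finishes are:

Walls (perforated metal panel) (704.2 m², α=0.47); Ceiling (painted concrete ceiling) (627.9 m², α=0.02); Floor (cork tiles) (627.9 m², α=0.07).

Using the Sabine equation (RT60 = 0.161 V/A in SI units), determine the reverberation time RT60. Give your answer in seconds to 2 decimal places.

A = Σ Sᵢαᵢ = 704.2×0.47 + 627.9×0.02 + 627.9×0.07 = 387.485 sabins.
Volume V = 23 × 27.3 × 7 = 4395.3 m³.
RT60 = 0.161 · V / A = 0.161 × 4395.3 / 387.485 = 1.83 s.

1.83 s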